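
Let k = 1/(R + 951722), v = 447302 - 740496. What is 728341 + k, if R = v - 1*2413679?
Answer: 1278348434490/1755151 ≈ 7.2834e+5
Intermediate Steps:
v = -293194
R = -2706873 (R = -293194 - 1*2413679 = -293194 - 2413679 = -2706873)
k = -1/1755151 (k = 1/(-2706873 + 951722) = 1/(-1755151) = -1/1755151 ≈ -5.6975e-7)
728341 + k = 728341 - 1/1755151 = 1278348434490/1755151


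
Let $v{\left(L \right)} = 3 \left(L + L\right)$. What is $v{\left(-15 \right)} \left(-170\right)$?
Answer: $15300$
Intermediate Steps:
$v{\left(L \right)} = 6 L$ ($v{\left(L \right)} = 3 \cdot 2 L = 6 L$)
$v{\left(-15 \right)} \left(-170\right) = 6 \left(-15\right) \left(-170\right) = \left(-90\right) \left(-170\right) = 15300$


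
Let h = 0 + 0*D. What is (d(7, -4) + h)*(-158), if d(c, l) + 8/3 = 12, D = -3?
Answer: -4424/3 ≈ -1474.7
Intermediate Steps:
d(c, l) = 28/3 (d(c, l) = -8/3 + 12 = 28/3)
h = 0 (h = 0 + 0*(-3) = 0 + 0 = 0)
(d(7, -4) + h)*(-158) = (28/3 + 0)*(-158) = (28/3)*(-158) = -4424/3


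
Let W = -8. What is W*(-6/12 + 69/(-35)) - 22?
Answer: -78/35 ≈ -2.2286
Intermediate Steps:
W*(-6/12 + 69/(-35)) - 22 = -8*(-6/12 + 69/(-35)) - 22 = -8*(-6*1/12 + 69*(-1/35)) - 22 = -8*(-½ - 69/35) - 22 = -8*(-173/70) - 22 = 692/35 - 22 = -78/35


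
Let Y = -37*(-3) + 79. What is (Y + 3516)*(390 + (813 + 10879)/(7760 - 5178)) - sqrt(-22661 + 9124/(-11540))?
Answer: 1887599216/1291 - 19*I*sqrt(522490810)/2885 ≈ 1.4621e+6 - 150.54*I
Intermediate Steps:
Y = 190 (Y = 111 + 79 = 190)
(Y + 3516)*(390 + (813 + 10879)/(7760 - 5178)) - sqrt(-22661 + 9124/(-11540)) = (190 + 3516)*(390 + (813 + 10879)/(7760 - 5178)) - sqrt(-22661 + 9124/(-11540)) = 3706*(390 + 11692/2582) - sqrt(-22661 + 9124*(-1/11540)) = 3706*(390 + 11692*(1/2582)) - sqrt(-22661 - 2281/2885) = 3706*(390 + 5846/1291) - sqrt(-65379266/2885) = 3706*(509336/1291) - 19*I*sqrt(522490810)/2885 = 1887599216/1291 - 19*I*sqrt(522490810)/2885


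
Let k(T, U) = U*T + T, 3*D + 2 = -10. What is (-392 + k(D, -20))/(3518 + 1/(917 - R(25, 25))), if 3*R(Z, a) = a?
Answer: -861416/9590071 ≈ -0.089824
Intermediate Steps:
D = -4 (D = -⅔ + (⅓)*(-10) = -⅔ - 10/3 = -4)
R(Z, a) = a/3
k(T, U) = T + T*U (k(T, U) = T*U + T = T + T*U)
(-392 + k(D, -20))/(3518 + 1/(917 - R(25, 25))) = (-392 - 4*(1 - 20))/(3518 + 1/(917 - 25/3)) = (-392 - 4*(-19))/(3518 + 1/(917 - 1*25/3)) = (-392 + 76)/(3518 + 1/(917 - 25/3)) = -316/(3518 + 1/(2726/3)) = -316/(3518 + 3/2726) = -316/9590071/2726 = -316*2726/9590071 = -861416/9590071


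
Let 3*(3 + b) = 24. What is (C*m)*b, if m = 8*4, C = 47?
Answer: 7520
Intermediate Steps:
m = 32
b = 5 (b = -3 + (1/3)*24 = -3 + 8 = 5)
(C*m)*b = (47*32)*5 = 1504*5 = 7520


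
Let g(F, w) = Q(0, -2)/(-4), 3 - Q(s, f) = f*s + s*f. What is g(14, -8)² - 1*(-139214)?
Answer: 2227433/16 ≈ 1.3921e+5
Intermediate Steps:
Q(s, f) = 3 - 2*f*s (Q(s, f) = 3 - (f*s + s*f) = 3 - (f*s + f*s) = 3 - 2*f*s)
g(F, w) = -¾ (g(F, w) = (3 - 2*(-2)*0)/(-4) = (3 + 0)*(-¼) = 3*(-¼) = -¾)
g(14, -8)² - 1*(-139214) = (-¾)² - 1*(-139214) = 9/16 + 139214 = 2227433/16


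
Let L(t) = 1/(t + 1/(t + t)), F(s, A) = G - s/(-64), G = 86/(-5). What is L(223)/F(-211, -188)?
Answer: -142720/652351581 ≈ -0.00021878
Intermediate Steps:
G = -86/5 (G = 86*(-1/5) = -86/5 ≈ -17.200)
F(s, A) = -86/5 + s/64 (F(s, A) = -86/5 - s/(-64) = -86/5 - s*(-1)/64 = -86/5 - (-1)*s/64 = -86/5 + s/64)
L(t) = 1/(t + 1/(2*t))
L(223)/F(-211, -188) = (2*223/(1 + 2*223**2))/(-86/5 + (1/64)*(-211)) = (2*223/(1 + 2*49729))/(-86/5 - 211/64) = (2*223/(1 + 99458))/(-6559/320) = (2*223/99459)*(-320/6559) = (2*223*(1/99459))*(-320/6559) = (446/99459)*(-320/6559) = -142720/652351581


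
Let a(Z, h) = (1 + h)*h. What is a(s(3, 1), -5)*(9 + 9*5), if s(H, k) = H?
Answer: 1080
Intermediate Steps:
a(Z, h) = h*(1 + h)
a(s(3, 1), -5)*(9 + 9*5) = (-5*(1 - 5))*(9 + 9*5) = (-5*(-4))*(9 + 45) = 20*54 = 1080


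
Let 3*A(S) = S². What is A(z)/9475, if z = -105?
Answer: 147/379 ≈ 0.38786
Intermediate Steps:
A(S) = S²/3
A(z)/9475 = ((⅓)*(-105)²)/9475 = ((⅓)*11025)*(1/9475) = 3675*(1/9475) = 147/379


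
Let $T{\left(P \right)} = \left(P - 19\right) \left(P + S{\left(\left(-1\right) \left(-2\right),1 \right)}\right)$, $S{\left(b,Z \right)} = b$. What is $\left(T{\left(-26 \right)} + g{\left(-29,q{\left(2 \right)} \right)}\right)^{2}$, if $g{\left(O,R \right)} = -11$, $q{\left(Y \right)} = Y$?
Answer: $1142761$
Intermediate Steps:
$T{\left(P \right)} = \left(-19 + P\right) \left(2 + P\right)$ ($T{\left(P \right)} = \left(P - 19\right) \left(P - -2\right) = \left(-19 + P\right) \left(P + 2\right) = \left(-19 + P\right) \left(2 + P\right)$)
$\left(T{\left(-26 \right)} + g{\left(-29,q{\left(2 \right)} \right)}\right)^{2} = \left(\left(-38 + \left(-26\right)^{2} - -442\right) - 11\right)^{2} = \left(\left(-38 + 676 + 442\right) - 11\right)^{2} = \left(1080 - 11\right)^{2} = 1069^{2} = 1142761$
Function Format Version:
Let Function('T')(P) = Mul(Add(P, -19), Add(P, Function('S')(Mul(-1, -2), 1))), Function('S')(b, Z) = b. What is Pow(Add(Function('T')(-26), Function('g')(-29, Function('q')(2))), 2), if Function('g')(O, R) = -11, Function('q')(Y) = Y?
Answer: 1142761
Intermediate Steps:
Function('T')(P) = Mul(Add(-19, P), Add(2, P)) (Function('T')(P) = Mul(Add(P, -19), Add(P, Mul(-1, -2))) = Mul(Add(-19, P), Add(P, 2)) = Mul(Add(-19, P), Add(2, P)))
Pow(Add(Function('T')(-26), Function('g')(-29, Function('q')(2))), 2) = Pow(Add(Add(-38, Pow(-26, 2), Mul(-17, -26)), -11), 2) = Pow(Add(Add(-38, 676, 442), -11), 2) = Pow(Add(1080, -11), 2) = Pow(1069, 2) = 1142761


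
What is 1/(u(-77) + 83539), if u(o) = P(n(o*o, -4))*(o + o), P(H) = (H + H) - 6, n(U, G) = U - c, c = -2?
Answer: -1/1742285 ≈ -5.7396e-7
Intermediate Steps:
n(U, G) = 2 + U (n(U, G) = U - 1*(-2) = U + 2 = 2 + U)
P(H) = -6 + 2*H (P(H) = 2*H - 6 = -6 + 2*H)
u(o) = 2*o*(-2 + 2*o²) (u(o) = (-6 + 2*(2 + o*o))*(o + o) = (-6 + 2*(2 + o²))*(2*o) = (-6 + (4 + 2*o²))*(2*o) = (-2 + 2*o²)*(2*o) = 2*o*(-2 + 2*o²))
1/(u(-77) + 83539) = 1/(4*(-77)*(-1 + (-77)²) + 83539) = 1/(4*(-77)*(-1 + 5929) + 83539) = 1/(4*(-77)*5928 + 83539) = 1/(-1825824 + 83539) = 1/(-1742285) = -1/1742285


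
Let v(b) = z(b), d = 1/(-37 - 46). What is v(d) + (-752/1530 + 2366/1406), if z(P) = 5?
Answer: 3329642/537795 ≈ 6.1913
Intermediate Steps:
d = -1/83 (d = 1/(-83) = -1/83 ≈ -0.012048)
v(b) = 5
v(d) + (-752/1530 + 2366/1406) = 5 + (-752/1530 + 2366/1406) = 5 + (-752*1/1530 + 2366*(1/1406)) = 5 + (-376/765 + 1183/703) = 5 + 640667/537795 = 3329642/537795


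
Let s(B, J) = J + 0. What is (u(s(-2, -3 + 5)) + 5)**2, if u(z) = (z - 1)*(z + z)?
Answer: 81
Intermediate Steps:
s(B, J) = J
u(z) = 2*z*(-1 + z) (u(z) = (-1 + z)*(2*z) = 2*z*(-1 + z))
(u(s(-2, -3 + 5)) + 5)**2 = (2*(-3 + 5)*(-1 + (-3 + 5)) + 5)**2 = (2*2*(-1 + 2) + 5)**2 = (2*2*1 + 5)**2 = (4 + 5)**2 = 9**2 = 81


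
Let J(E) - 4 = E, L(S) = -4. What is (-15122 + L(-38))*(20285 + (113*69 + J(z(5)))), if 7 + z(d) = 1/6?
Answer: -424725475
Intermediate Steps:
z(d) = -41/6 (z(d) = -7 + 1/6 = -41/6)
J(E) = 4 + E
(-15122 + L(-38))*(20285 + (113*69 + J(z(5)))) = (-15122 - 4)*(20285 + (113*69 + (4 - 41/6))) = -15126*(20285 + (7797 - 17/6)) = -15126*(20285 + 46765/6) = -15126*168475/6 = -424725475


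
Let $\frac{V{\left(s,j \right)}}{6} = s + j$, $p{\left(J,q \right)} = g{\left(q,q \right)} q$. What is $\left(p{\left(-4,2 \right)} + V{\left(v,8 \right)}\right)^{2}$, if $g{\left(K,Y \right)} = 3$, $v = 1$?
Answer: $3600$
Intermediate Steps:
$p{\left(J,q \right)} = 3 q$
$V{\left(s,j \right)} = 6 j + 6 s$ ($V{\left(s,j \right)} = 6 \left(s + j\right) = 6 \left(j + s\right) = 6 j + 6 s$)
$\left(p{\left(-4,2 \right)} + V{\left(v,8 \right)}\right)^{2} = \left(3 \cdot 2 + \left(6 \cdot 8 + 6 \cdot 1\right)\right)^{2} = \left(6 + \left(48 + 6\right)\right)^{2} = \left(6 + 54\right)^{2} = 60^{2} = 3600$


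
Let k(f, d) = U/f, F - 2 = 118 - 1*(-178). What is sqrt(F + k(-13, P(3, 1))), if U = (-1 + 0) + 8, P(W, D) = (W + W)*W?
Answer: sqrt(50271)/13 ≈ 17.247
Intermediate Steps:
P(W, D) = 2*W**2 (P(W, D) = (2*W)*W = 2*W**2)
U = 7 (U = -1 + 8 = 7)
F = 298 (F = 2 + (118 - 1*(-178)) = 2 + (118 + 178) = 2 + 296 = 298)
k(f, d) = 7/f
sqrt(F + k(-13, P(3, 1))) = sqrt(298 + 7/(-13)) = sqrt(298 + 7*(-1/13)) = sqrt(298 - 7/13) = sqrt(3867/13) = sqrt(50271)/13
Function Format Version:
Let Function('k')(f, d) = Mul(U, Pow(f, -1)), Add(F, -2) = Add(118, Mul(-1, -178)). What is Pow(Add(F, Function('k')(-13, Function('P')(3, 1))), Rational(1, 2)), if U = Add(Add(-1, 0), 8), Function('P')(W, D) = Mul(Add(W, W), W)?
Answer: Mul(Rational(1, 13), Pow(50271, Rational(1, 2))) ≈ 17.247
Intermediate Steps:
Function('P')(W, D) = Mul(2, Pow(W, 2)) (Function('P')(W, D) = Mul(Mul(2, W), W) = Mul(2, Pow(W, 2)))
U = 7 (U = Add(-1, 8) = 7)
F = 298 (F = Add(2, Add(118, Mul(-1, -178))) = Add(2, Add(118, 178)) = Add(2, 296) = 298)
Function('k')(f, d) = Mul(7, Pow(f, -1))
Pow(Add(F, Function('k')(-13, Function('P')(3, 1))), Rational(1, 2)) = Pow(Add(298, Mul(7, Pow(-13, -1))), Rational(1, 2)) = Pow(Add(298, Mul(7, Rational(-1, 13))), Rational(1, 2)) = Pow(Add(298, Rational(-7, 13)), Rational(1, 2)) = Pow(Rational(3867, 13), Rational(1, 2)) = Mul(Rational(1, 13), Pow(50271, Rational(1, 2)))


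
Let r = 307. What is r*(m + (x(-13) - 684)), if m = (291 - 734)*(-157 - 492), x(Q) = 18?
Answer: 88060187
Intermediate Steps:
m = 287507 (m = -443*(-649) = 287507)
r*(m + (x(-13) - 684)) = 307*(287507 + (18 - 684)) = 307*(287507 - 666) = 307*286841 = 88060187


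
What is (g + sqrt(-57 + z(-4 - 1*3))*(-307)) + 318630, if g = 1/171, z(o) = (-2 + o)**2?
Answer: 54485731/171 - 614*sqrt(6) ≈ 3.1713e+5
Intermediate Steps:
g = 1/171 ≈ 0.0058480
(g + sqrt(-57 + z(-4 - 1*3))*(-307)) + 318630 = (1/171 + sqrt(-57 + (-2 + (-4 - 1*3))**2)*(-307)) + 318630 = (1/171 + sqrt(-57 + (-2 + (-4 - 3))**2)*(-307)) + 318630 = (1/171 + sqrt(-57 + (-2 - 7)**2)*(-307)) + 318630 = (1/171 + sqrt(-57 + (-9)**2)*(-307)) + 318630 = (1/171 + sqrt(-57 + 81)*(-307)) + 318630 = (1/171 + sqrt(24)*(-307)) + 318630 = (1/171 + (2*sqrt(6))*(-307)) + 318630 = (1/171 - 614*sqrt(6)) + 318630 = 54485731/171 - 614*sqrt(6)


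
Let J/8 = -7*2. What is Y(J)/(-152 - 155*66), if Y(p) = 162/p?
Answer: 81/581392 ≈ 0.00013932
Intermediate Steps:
J = -112 (J = 8*(-7*2) = 8*(-14) = -112)
Y(J)/(-152 - 155*66) = (162/(-112))/(-152 - 155*66) = (162*(-1/112))/(-152 - 10230) = -81/56/(-10382) = -81/56*(-1/10382) = 81/581392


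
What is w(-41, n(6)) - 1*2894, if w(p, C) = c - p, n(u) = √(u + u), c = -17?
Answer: -2870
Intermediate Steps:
n(u) = √2*√u (n(u) = √(2*u) = √2*√u)
w(p, C) = -17 - p
w(-41, n(6)) - 1*2894 = (-17 - 1*(-41)) - 1*2894 = (-17 + 41) - 2894 = 24 - 2894 = -2870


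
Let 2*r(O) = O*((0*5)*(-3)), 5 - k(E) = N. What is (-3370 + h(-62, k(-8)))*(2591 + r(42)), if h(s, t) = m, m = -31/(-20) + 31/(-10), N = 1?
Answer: -174713721/20 ≈ -8.7357e+6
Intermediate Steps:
m = -31/20 (m = -31*(-1/20) + 31*(-⅒) = 31/20 - 31/10 = -31/20 ≈ -1.5500)
k(E) = 4 (k(E) = 5 - 1*1 = 5 - 1 = 4)
r(O) = 0 (r(O) = (O*((0*5)*(-3)))/2 = (O*(0*(-3)))/2 = (O*0)/2 = (½)*0 = 0)
h(s, t) = -31/20
(-3370 + h(-62, k(-8)))*(2591 + r(42)) = (-3370 - 31/20)*(2591 + 0) = -67431/20*2591 = -174713721/20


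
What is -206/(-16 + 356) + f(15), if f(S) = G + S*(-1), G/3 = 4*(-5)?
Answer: -12853/170 ≈ -75.606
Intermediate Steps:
G = -60 (G = 3*(4*(-5)) = 3*(-20) = -60)
f(S) = -60 - S (f(S) = -60 + S*(-1) = -60 - S)
-206/(-16 + 356) + f(15) = -206/(-16 + 356) + (-60 - 1*15) = -206/340 + (-60 - 15) = -206*1/340 - 75 = -103/170 - 75 = -12853/170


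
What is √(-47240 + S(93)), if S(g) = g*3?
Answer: I*√46961 ≈ 216.7*I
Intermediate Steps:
S(g) = 3*g
√(-47240 + S(93)) = √(-47240 + 3*93) = √(-47240 + 279) = √(-46961) = I*√46961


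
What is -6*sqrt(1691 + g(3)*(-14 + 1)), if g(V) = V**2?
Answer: -6*sqrt(1574) ≈ -238.04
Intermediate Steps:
-6*sqrt(1691 + g(3)*(-14 + 1)) = -6*sqrt(1691 + 3**2*(-14 + 1)) = -6*sqrt(1691 + 9*(-13)) = -6*sqrt(1691 - 117) = -6*sqrt(1574)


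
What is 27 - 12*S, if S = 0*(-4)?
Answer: 27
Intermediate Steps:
S = 0
27 - 12*S = 27 - 12*0 = 27 + 0 = 27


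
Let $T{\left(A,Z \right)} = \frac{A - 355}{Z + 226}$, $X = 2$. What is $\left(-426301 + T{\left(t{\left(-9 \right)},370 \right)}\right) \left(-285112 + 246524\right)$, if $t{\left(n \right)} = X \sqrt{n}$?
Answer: $\frac{2451068769897}{149} - \frac{57882 i}{149} \approx 1.645 \cdot 10^{10} - 388.47 i$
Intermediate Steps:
$t{\left(n \right)} = 2 \sqrt{n}$
$T{\left(A,Z \right)} = \frac{-355 + A}{226 + Z}$
$\left(-426301 + T{\left(t{\left(-9 \right)},370 \right)}\right) \left(-285112 + 246524\right) = \left(-426301 + \frac{-355 + 2 \sqrt{-9}}{226 + 370}\right) \left(-285112 + 246524\right) = \left(-426301 + \frac{-355 + 2 \cdot 3 i}{596}\right) \left(-38588\right) = \left(-426301 + \frac{-355 + 6 i}{596}\right) \left(-38588\right) = \left(-426301 - \left(\frac{355}{596} - \frac{3 i}{298}\right)\right) \left(-38588\right) = \left(- \frac{254075751}{596} + \frac{3 i}{298}\right) \left(-38588\right) = \frac{2451068769897}{149} - \frac{57882 i}{149}$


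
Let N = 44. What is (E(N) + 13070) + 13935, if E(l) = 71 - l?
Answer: 27032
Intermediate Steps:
(E(N) + 13070) + 13935 = ((71 - 1*44) + 13070) + 13935 = ((71 - 44) + 13070) + 13935 = (27 + 13070) + 13935 = 13097 + 13935 = 27032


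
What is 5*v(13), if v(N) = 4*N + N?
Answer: 325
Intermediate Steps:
v(N) = 5*N
5*v(13) = 5*(5*13) = 5*65 = 325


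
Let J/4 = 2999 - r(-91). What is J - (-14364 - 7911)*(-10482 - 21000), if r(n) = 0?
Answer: -701249554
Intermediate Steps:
J = 11996 (J = 4*(2999 - 1*0) = 4*(2999 + 0) = 4*2999 = 11996)
J - (-14364 - 7911)*(-10482 - 21000) = 11996 - (-14364 - 7911)*(-10482 - 21000) = 11996 - (-22275)*(-31482) = 11996 - 1*701261550 = 11996 - 701261550 = -701249554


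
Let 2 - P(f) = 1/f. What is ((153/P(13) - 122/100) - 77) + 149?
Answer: 7517/50 ≈ 150.34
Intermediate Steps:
P(f) = 2 - 1/f
((153/P(13) - 122/100) - 77) + 149 = ((153/(2 - 1/13) - 122/100) - 77) + 149 = ((153/(2 - 1*1/13) - 122*1/100) - 77) + 149 = ((153/(2 - 1/13) - 61/50) - 77) + 149 = ((153/(25/13) - 61/50) - 77) + 149 = ((153*(13/25) - 61/50) - 77) + 149 = ((1989/25 - 61/50) - 77) + 149 = (3917/50 - 77) + 149 = 67/50 + 149 = 7517/50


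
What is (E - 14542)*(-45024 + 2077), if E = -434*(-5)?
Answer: 531340284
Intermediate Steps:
E = 2170
(E - 14542)*(-45024 + 2077) = (2170 - 14542)*(-45024 + 2077) = -12372*(-42947) = 531340284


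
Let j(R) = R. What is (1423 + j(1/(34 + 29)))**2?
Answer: 8037122500/3969 ≈ 2.0250e+6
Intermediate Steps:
(1423 + j(1/(34 + 29)))**2 = (1423 + 1/(34 + 29))**2 = (1423 + 1/63)**2 = (89650/63)**2 = 8037122500/3969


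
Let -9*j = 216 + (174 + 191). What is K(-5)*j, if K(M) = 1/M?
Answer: 581/45 ≈ 12.911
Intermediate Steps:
j = -581/9 (j = -(216 + (174 + 191))/9 = -(216 + 365)/9 = -⅑*581 = -581/9 ≈ -64.556)
K(-5)*j = -581/9/(-5) = -⅕*(-581/9) = 581/45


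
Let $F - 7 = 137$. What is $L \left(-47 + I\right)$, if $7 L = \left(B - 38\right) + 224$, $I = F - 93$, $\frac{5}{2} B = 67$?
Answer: $\frac{608}{5} \approx 121.6$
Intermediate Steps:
$B = \frac{134}{5}$ ($B = \frac{2}{5} \cdot 67 = \frac{134}{5} \approx 26.8$)
$F = 144$ ($F = 7 + 137 = 144$)
$I = 51$ ($I = 144 - 93 = 51$)
$L = \frac{152}{5}$ ($L = \frac{\left(\frac{134}{5} - 38\right) + 224}{7} = \frac{- \frac{56}{5} + 224}{7} = \frac{1}{7} \cdot \frac{1064}{5} = \frac{152}{5} \approx 30.4$)
$L \left(-47 + I\right) = \frac{152 \left(-47 + 51\right)}{5} = \frac{152}{5} \cdot 4 = \frac{608}{5}$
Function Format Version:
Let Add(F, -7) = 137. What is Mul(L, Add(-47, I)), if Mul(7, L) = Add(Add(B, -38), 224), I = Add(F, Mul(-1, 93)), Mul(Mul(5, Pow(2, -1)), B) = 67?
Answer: Rational(608, 5) ≈ 121.60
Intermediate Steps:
B = Rational(134, 5) (B = Mul(Rational(2, 5), 67) = Rational(134, 5) ≈ 26.800)
F = 144 (F = Add(7, 137) = 144)
I = 51 (I = Add(144, Mul(-1, 93)) = Add(144, -93) = 51)
L = Rational(152, 5) (L = Mul(Rational(1, 7), Add(Add(Rational(134, 5), -38), 224)) = Mul(Rational(1, 7), Add(Rational(-56, 5), 224)) = Mul(Rational(1, 7), Rational(1064, 5)) = Rational(152, 5) ≈ 30.400)
Mul(L, Add(-47, I)) = Mul(Rational(152, 5), Add(-47, 51)) = Mul(Rational(152, 5), 4) = Rational(608, 5)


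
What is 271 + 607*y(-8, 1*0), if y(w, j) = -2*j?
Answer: 271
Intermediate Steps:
271 + 607*y(-8, 1*0) = 271 + 607*(-2*0) = 271 + 607*0 = 271 + 0 = 271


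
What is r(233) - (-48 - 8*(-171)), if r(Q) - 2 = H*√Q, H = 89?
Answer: -1318 + 89*√233 ≈ 40.526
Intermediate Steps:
r(Q) = 2 + 89*√Q
r(233) - (-48 - 8*(-171)) = (2 + 89*√233) - (-48 - 8*(-171)) = (2 + 89*√233) - (-48 + 1368) = (2 + 89*√233) - 1*1320 = (2 + 89*√233) - 1320 = -1318 + 89*√233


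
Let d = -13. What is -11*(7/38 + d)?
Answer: 5357/38 ≈ 140.97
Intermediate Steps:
-11*(7/38 + d) = -11*(7/38 - 13) = -11*(-487/38) = 5357/38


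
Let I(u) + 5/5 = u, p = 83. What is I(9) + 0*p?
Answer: 8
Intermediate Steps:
I(u) = -1 + u
I(9) + 0*p = (-1 + 9) + 0*83 = 8 + 0 = 8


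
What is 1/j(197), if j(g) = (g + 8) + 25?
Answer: 1/230 ≈ 0.0043478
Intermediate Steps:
j(g) = 33 + g (j(g) = (8 + g) + 25 = 33 + g)
1/j(197) = 1/(33 + 197) = 1/230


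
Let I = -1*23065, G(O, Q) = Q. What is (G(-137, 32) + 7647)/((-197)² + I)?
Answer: 7679/15744 ≈ 0.48774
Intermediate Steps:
I = -23065
(G(-137, 32) + 7647)/((-197)² + I) = (32 + 7647)/((-197)² - 23065) = 7679/(38809 - 23065) = 7679/15744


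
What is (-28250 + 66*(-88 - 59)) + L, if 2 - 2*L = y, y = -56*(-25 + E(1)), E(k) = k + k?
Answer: -38595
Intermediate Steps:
E(k) = 2*k
y = 1288 (y = -56*(-25 + 2*1) = -56*(-25 + 2) = -56*(-23) = 1288)
L = -643 (L = 1 - ½*1288 = 1 - 644 = -643)
(-28250 + 66*(-88 - 59)) + L = (-28250 + 66*(-88 - 59)) - 643 = (-28250 + 66*(-147)) - 643 = (-28250 - 9702) - 643 = -37952 - 643 = -38595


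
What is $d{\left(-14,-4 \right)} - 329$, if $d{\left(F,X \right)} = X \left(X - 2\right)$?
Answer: $-305$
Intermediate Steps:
$d{\left(F,X \right)} = X \left(-2 + X\right)$
$d{\left(-14,-4 \right)} - 329 = - 4 \left(-2 - 4\right) - 329 = \left(-4\right) \left(-6\right) - 329 = 24 - 329 = -305$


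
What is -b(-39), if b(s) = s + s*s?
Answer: -1482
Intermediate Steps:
b(s) = s + s**2
-b(-39) = -(-39)*(1 - 39) = -(-39)*(-38) = -1*1482 = -1482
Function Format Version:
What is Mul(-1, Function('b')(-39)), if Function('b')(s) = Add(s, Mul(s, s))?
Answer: -1482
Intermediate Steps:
Function('b')(s) = Add(s, Pow(s, 2))
Mul(-1, Function('b')(-39)) = Mul(-1, Mul(-39, Add(1, -39))) = Mul(-1, Mul(-39, -38)) = Mul(-1, 1482) = -1482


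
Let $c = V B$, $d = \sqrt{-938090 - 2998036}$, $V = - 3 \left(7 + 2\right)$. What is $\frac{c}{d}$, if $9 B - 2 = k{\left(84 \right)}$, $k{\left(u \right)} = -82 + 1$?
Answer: $- \frac{79 i \sqrt{3936126}}{1312042} \approx - 0.11946 i$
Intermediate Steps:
$V = -27$ ($V = \left(-3\right) 9 = -27$)
$k{\left(u \right)} = -81$
$B = - \frac{79}{9}$ ($B = \frac{2}{9} + \frac{1}{9} \left(-81\right) = \frac{2}{9} - 9 = - \frac{79}{9} \approx -8.7778$)
$d = i \sqrt{3936126}$ ($d = \sqrt{-3936126} = i \sqrt{3936126} \approx 1984.0 i$)
$c = 237$ ($c = \left(-27\right) \left(- \frac{79}{9}\right) = 237$)
$\frac{c}{d} = \frac{237}{i \sqrt{3936126}} = 237 \left(- \frac{i \sqrt{3936126}}{3936126}\right) = - \frac{79 i \sqrt{3936126}}{1312042}$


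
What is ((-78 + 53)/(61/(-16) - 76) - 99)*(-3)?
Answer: 378069/1277 ≈ 296.06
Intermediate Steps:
((-78 + 53)/(61/(-16) - 76) - 99)*(-3) = (-25/(61*(-1/16) - 76) - 99)*(-3) = (-25/(-61/16 - 76) - 99)*(-3) = (-25/(-1277/16) - 99)*(-3) = (-25*(-16/1277) - 99)*(-3) = (400/1277 - 99)*(-3) = -126023/1277*(-3) = 378069/1277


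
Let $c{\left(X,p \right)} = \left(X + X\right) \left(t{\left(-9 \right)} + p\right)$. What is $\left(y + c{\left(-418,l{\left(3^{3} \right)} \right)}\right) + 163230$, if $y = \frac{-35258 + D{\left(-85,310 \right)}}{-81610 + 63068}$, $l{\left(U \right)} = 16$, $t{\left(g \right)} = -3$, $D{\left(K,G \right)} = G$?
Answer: $\frac{1412565576}{9271} \approx 1.5236 \cdot 10^{5}$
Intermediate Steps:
$y = \frac{17474}{9271}$ ($y = \frac{-35258 + 310}{-81610 + 63068} = - \frac{34948}{-18542} = \left(-34948\right) \left(- \frac{1}{18542}\right) = \frac{17474}{9271} \approx 1.8848$)
$c{\left(X,p \right)} = 2 X \left(-3 + p\right)$ ($c{\left(X,p \right)} = \left(X + X\right) \left(-3 + p\right) = 2 X \left(-3 + p\right)$)
$\left(y + c{\left(-418,l{\left(3^{3} \right)} \right)}\right) + 163230 = \left(\frac{17474}{9271} + 2 \left(-418\right) \left(-3 + 16\right)\right) + 163230 = \left(\frac{17474}{9271} + 2 \left(-418\right) 13\right) + 163230 = \left(\frac{17474}{9271} - 10868\right) + 163230 = - \frac{100739754}{9271} + 163230 = \frac{1412565576}{9271}$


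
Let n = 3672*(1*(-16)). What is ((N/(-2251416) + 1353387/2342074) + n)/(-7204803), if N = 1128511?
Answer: 22128420428281385/2713628774971570968 ≈ 0.0081545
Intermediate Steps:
n = -58752 (n = 3672*(-16) = -58752)
((N/(-2251416) + 1353387/2342074) + n)/(-7204803) = ((1128511/(-2251416) + 1353387/2342074) - 58752)/(-7204803) = ((1128511*(-1/2251416) + 1353387*(1/2342074)) - 58752)*(-1/7204803) = ((-1128511/2251416 + 193341/334582) - 58752)*(-1/7204803) = (28855776727/376641634056 - 58752)*(-1/7204803) = -22128420428281385/376641634056*(-1/7204803) = 22128420428281385/2713628774971570968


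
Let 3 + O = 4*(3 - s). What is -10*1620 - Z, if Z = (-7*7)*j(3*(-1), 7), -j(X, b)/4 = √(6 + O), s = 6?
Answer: -16200 - 588*I ≈ -16200.0 - 588.0*I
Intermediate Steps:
O = -15 (O = -3 + 4*(3 - 1*6) = -3 + 4*(3 - 6) = -3 + 4*(-3) = -3 - 12 = -15)
j(X, b) = -12*I (j(X, b) = -4*√(6 - 15) = -12*I)
Z = 588*I (Z = (-7*7)*(-12*I) = -(-588)*I = 588*I ≈ 588.0*I)
-10*1620 - Z = -10*1620 - 588*I = -16200 - 588*I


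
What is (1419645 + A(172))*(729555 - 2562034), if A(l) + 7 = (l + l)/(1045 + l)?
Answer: -3165973583479410/1217 ≈ -2.6015e+12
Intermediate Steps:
A(l) = -7 + 2*l/(1045 + l) (A(l) = -7 + (l + l)/(1045 + l) = -7 + (2*l)/(1045 + l) = -7 + 2*l/(1045 + l))
(1419645 + A(172))*(729555 - 2562034) = (1419645 + 5*(-1463 - 1*172)/(1045 + 172))*(729555 - 2562034) = (1419645 + 5*(-1463 - 172)/1217)*(-1832479) = (1419645 + 5*(1/1217)*(-1635))*(-1832479) = (1419645 - 8175/1217)*(-1832479) = (1727699790/1217)*(-1832479) = -3165973583479410/1217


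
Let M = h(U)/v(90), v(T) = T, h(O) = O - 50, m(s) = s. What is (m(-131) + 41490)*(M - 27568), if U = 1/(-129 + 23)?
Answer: -1208620367171/1060 ≈ -1.1402e+9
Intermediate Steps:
U = -1/106 (U = 1/(-106) = -1/106 ≈ -0.0094340)
h(O) = -50 + O
M = -589/1060 (M = (-50 - 1/106)/90 = -5301/106*1/90 = -589/1060 ≈ -0.55566)
(m(-131) + 41490)*(M - 27568) = (-131 + 41490)*(-589/1060 - 27568) = 41359*(-29222669/1060) = -1208620367171/1060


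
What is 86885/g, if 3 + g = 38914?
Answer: 86885/38911 ≈ 2.2329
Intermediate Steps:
g = 38911 (g = -3 + 38914 = 38911)
86885/g = 86885/38911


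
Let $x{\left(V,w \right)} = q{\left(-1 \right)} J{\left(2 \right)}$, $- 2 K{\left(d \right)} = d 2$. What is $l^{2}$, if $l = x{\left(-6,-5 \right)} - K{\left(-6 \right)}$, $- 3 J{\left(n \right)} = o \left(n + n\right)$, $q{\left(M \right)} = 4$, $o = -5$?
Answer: $\frac{3844}{9} \approx 427.11$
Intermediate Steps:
$K{\left(d \right)} = - d$ ($K{\left(d \right)} = - \frac{d 2}{2} = - \frac{2 d}{2} = - d$)
$J{\left(n \right)} = \frac{10 n}{3}$ ($J{\left(n \right)} = - \frac{\left(-5\right) \left(n + n\right)}{3} = - \frac{\left(-5\right) 2 n}{3} = - \frac{\left(-10\right) n}{3} = \frac{10 n}{3}$)
$x{\left(V,w \right)} = \frac{80}{3}$ ($x{\left(V,w \right)} = 4 \cdot \frac{10}{3} \cdot 2 = 4 \cdot \frac{20}{3} = \frac{80}{3}$)
$l = \frac{62}{3}$ ($l = \frac{80}{3} - \left(-1\right) \left(-6\right) = \frac{80}{3} - 6 = \frac{62}{3} \approx 20.667$)
$l^{2} = \left(\frac{62}{3}\right)^{2} = \frac{3844}{9}$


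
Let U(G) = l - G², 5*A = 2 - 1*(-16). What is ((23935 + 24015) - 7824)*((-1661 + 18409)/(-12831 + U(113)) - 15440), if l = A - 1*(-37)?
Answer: -79179408746920/127797 ≈ -6.1957e+8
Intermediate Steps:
A = 18/5 (A = (2 - 1*(-16))/5 = (2 + 16)/5 = (⅕)*18 = 18/5 ≈ 3.6000)
l = 203/5 (l = 18/5 - 1*(-37) = 18/5 + 37 = 203/5 ≈ 40.600)
U(G) = 203/5 - G²
((23935 + 24015) - 7824)*((-1661 + 18409)/(-12831 + U(113)) - 15440) = ((23935 + 24015) - 7824)*((-1661 + 18409)/(-12831 + (203/5 - 1*113²)) - 15440) = (47950 - 7824)*(16748/(-12831 + (203/5 - 1*12769)) - 15440) = 40126*(16748/(-12831 + (203/5 - 12769)) - 15440) = 40126*(16748/(-12831 - 63642/5) - 15440) = 40126*(16748/(-127797/5) - 15440) = 40126*(16748*(-5/127797) - 15440) = 40126*(-83740/127797 - 15440) = 40126*(-1973269420/127797) = -79179408746920/127797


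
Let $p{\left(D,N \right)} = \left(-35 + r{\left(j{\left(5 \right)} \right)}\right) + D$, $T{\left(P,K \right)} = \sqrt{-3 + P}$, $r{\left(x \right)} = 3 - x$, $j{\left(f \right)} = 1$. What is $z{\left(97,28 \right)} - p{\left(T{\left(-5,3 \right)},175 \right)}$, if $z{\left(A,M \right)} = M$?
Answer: $61 - 2 i \sqrt{2} \approx 61.0 - 2.8284 i$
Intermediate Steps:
$p{\left(D,N \right)} = -33 + D$ ($p{\left(D,N \right)} = \left(-35 + \left(3 - 1\right)\right) + D = \left(-35 + 2\right) + D = -33 + D$)
$z{\left(97,28 \right)} - p{\left(T{\left(-5,3 \right)},175 \right)} = 28 - \left(-33 + \sqrt{-3 - 5}\right) = 28 - \left(-33 + \sqrt{-8}\right) = 28 - \left(-33 + 2 i \sqrt{2}\right) = 28 + \left(33 - 2 i \sqrt{2}\right) = 61 - 2 i \sqrt{2}$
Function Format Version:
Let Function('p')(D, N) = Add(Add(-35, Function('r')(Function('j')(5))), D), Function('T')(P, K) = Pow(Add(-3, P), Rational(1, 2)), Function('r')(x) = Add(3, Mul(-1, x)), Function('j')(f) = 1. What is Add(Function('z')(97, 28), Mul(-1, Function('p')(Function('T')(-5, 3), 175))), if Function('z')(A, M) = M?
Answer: Add(61, Mul(-2, I, Pow(2, Rational(1, 2)))) ≈ Add(61.000, Mul(-2.8284, I))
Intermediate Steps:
Function('p')(D, N) = Add(-33, D) (Function('p')(D, N) = Add(Add(-35, Add(3, Mul(-1, 1))), D) = Add(Add(-35, Add(3, -1)), D) = Add(Add(-35, 2), D) = Add(-33, D))
Add(Function('z')(97, 28), Mul(-1, Function('p')(Function('T')(-5, 3), 175))) = Add(28, Mul(-1, Add(-33, Pow(Add(-3, -5), Rational(1, 2))))) = Add(28, Mul(-1, Add(-33, Pow(-8, Rational(1, 2))))) = Add(28, Mul(-1, Add(-33, Mul(2, I, Pow(2, Rational(1, 2)))))) = Add(28, Add(33, Mul(-2, I, Pow(2, Rational(1, 2))))) = Add(61, Mul(-2, I, Pow(2, Rational(1, 2))))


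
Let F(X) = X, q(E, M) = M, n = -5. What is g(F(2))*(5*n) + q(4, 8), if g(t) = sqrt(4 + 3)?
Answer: 8 - 25*sqrt(7) ≈ -58.144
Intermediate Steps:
g(t) = sqrt(7)
g(F(2))*(5*n) + q(4, 8) = sqrt(7)*(5*(-5)) + 8 = sqrt(7)*(-25) + 8 = -25*sqrt(7) + 8 = 8 - 25*sqrt(7)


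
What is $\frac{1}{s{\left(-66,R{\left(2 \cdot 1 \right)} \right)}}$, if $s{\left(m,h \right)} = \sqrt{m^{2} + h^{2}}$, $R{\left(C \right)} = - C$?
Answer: $\frac{\sqrt{1090}}{2180} \approx 0.015145$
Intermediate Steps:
$s{\left(m,h \right)} = \sqrt{h^{2} + m^{2}}$
$\frac{1}{s{\left(-66,R{\left(2 \cdot 1 \right)} \right)}} = \frac{1}{\sqrt{\left(- 2 \cdot 1\right)^{2} + \left(-66\right)^{2}}} = \frac{1}{\sqrt{\left(\left(-1\right) 2\right)^{2} + 4356}} = \frac{1}{\sqrt{\left(-2\right)^{2} + 4356}} = \frac{1}{\sqrt{4 + 4356}} = \frac{1}{\sqrt{4360}} = \frac{1}{2 \sqrt{1090}} = \frac{\sqrt{1090}}{2180}$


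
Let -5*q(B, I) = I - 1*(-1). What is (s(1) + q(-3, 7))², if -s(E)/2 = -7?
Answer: 3844/25 ≈ 153.76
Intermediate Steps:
s(E) = 14 (s(E) = -2*(-7) = 14)
q(B, I) = -⅕ - I/5 (q(B, I) = -(I - 1*(-1))/5 = -(I + 1)/5 = -(1 + I)/5 = -⅕ - I/5)
(s(1) + q(-3, 7))² = (14 + (-⅕ - ⅕*7))² = (14 + (-⅕ - 7/5))² = (14 - 8/5)² = (62/5)² = 3844/25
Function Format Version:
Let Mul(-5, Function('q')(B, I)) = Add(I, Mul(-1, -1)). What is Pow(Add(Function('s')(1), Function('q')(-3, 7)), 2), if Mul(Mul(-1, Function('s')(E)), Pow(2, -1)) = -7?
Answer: Rational(3844, 25) ≈ 153.76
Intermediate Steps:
Function('s')(E) = 14 (Function('s')(E) = Mul(-2, -7) = 14)
Function('q')(B, I) = Add(Rational(-1, 5), Mul(Rational(-1, 5), I)) (Function('q')(B, I) = Mul(Rational(-1, 5), Add(I, Mul(-1, -1))) = Mul(Rational(-1, 5), Add(I, 1)) = Mul(Rational(-1, 5), Add(1, I)) = Add(Rational(-1, 5), Mul(Rational(-1, 5), I)))
Pow(Add(Function('s')(1), Function('q')(-3, 7)), 2) = Pow(Add(14, Add(Rational(-1, 5), Mul(Rational(-1, 5), 7))), 2) = Pow(Add(14, Add(Rational(-1, 5), Rational(-7, 5))), 2) = Pow(Add(14, Rational(-8, 5)), 2) = Pow(Rational(62, 5), 2) = Rational(3844, 25)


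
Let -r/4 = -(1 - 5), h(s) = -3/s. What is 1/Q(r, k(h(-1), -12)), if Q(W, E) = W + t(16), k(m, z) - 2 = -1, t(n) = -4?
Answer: -1/20 ≈ -0.050000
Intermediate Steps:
k(m, z) = 1 (k(m, z) = 2 - 1 = 1)
r = -16 (r = -(-4)*(1 - 5) = -(-4)*(-4) = -4*4 = -16)
Q(W, E) = -4 + W (Q(W, E) = W - 4 = -4 + W)
1/Q(r, k(h(-1), -12)) = 1/(-4 - 16) = 1/(-20) = -1/20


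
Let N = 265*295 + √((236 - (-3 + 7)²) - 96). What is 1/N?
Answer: 78175/6111330501 - 2*√31/6111330501 ≈ 1.2790e-5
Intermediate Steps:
N = 78175 + 2*√31 (N = 78175 + √((236 - 1*4²) - 96) = 78175 + √((236 - 1*16) - 96) = 78175 + √((236 - 16) - 96) = 78175 + √(220 - 96) = 78175 + √124 = 78175 + 2*√31 ≈ 78186.)
1/N = 1/(78175 + 2*√31)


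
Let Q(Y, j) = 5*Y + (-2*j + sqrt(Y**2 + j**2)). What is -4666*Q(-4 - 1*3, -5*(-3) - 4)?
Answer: 265962 - 4666*sqrt(170) ≈ 2.0512e+5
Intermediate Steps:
Q(Y, j) = sqrt(Y**2 + j**2) - 2*j + 5*Y (Q(Y, j) = 5*Y + (sqrt(Y**2 + j**2) - 2*j) = sqrt(Y**2 + j**2) - 2*j + 5*Y)
-4666*Q(-4 - 1*3, -5*(-3) - 4) = -4666*(sqrt((-4 - 1*3)**2 + (-5*(-3) - 4)**2) - 2*(-5*(-3) - 4) + 5*(-4 - 1*3)) = -4666*(sqrt((-4 - 3)**2 + (15 - 4)**2) - 2*(15 - 4) + 5*(-4 - 3)) = -4666*(sqrt((-7)**2 + 11**2) - 2*11 + 5*(-7)) = -4666*(sqrt(49 + 121) - 22 - 35) = -4666*(sqrt(170) - 22 - 35) = -4666*(-57 + sqrt(170)) = 265962 - 4666*sqrt(170)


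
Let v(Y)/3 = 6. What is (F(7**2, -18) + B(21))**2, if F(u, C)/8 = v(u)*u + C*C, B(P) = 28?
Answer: 93624976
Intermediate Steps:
v(Y) = 18 (v(Y) = 3*6 = 18)
F(u, C) = 8*C**2 + 144*u (F(u, C) = 8*(18*u + C*C) = 8*(18*u + C**2) = 8*(C**2 + 18*u) = 8*C**2 + 144*u)
(F(7**2, -18) + B(21))**2 = ((8*(-18)**2 + 144*7**2) + 28)**2 = ((8*324 + 144*49) + 28)**2 = ((2592 + 7056) + 28)**2 = (9648 + 28)**2 = 9676**2 = 93624976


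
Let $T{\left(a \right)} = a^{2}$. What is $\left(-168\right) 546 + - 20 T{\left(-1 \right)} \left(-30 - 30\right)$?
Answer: $-90528$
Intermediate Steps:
$\left(-168\right) 546 + - 20 T{\left(-1 \right)} \left(-30 - 30\right) = \left(-168\right) 546 + - 20 \left(-1\right)^{2} \left(-30 - 30\right) = -91728 + \left(-20\right) 1 \left(-60\right) = -91728 - -1200 = -91728 + 1200 = -90528$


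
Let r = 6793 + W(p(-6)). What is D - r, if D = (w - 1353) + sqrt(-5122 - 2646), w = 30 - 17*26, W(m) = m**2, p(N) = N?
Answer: -8594 + 2*I*sqrt(1942) ≈ -8594.0 + 88.136*I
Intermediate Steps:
r = 6829 (r = 6793 + (-6)**2 = 6793 + 36 = 6829)
w = -412 (w = 30 - 442 = -412)
D = -1765 + 2*I*sqrt(1942) (D = (-412 - 1353) + sqrt(-5122 - 2646) = -1765 + sqrt(-7768) = -1765 + 2*I*sqrt(1942) ≈ -1765.0 + 88.136*I)
D - r = (-1765 + 2*I*sqrt(1942)) - 1*6829 = (-1765 + 2*I*sqrt(1942)) - 6829 = -8594 + 2*I*sqrt(1942)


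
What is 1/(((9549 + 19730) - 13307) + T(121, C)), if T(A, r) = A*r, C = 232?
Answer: 1/44044 ≈ 2.2705e-5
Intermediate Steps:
1/(((9549 + 19730) - 13307) + T(121, C)) = 1/(((9549 + 19730) - 13307) + 121*232) = 1/((29279 - 13307) + 28072) = 1/(15972 + 28072) = 1/44044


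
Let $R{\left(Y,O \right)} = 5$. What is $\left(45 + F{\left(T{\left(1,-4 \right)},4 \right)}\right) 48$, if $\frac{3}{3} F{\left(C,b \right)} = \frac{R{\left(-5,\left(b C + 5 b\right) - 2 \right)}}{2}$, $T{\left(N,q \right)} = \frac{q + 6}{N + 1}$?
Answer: $2280$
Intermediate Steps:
$T{\left(N,q \right)} = \frac{6 + q}{1 + N}$
$F{\left(C,b \right)} = \frac{5}{2}$
$\left(45 + F{\left(T{\left(1,-4 \right)},4 \right)}\right) 48 = \left(45 + \frac{5}{2}\right) 48 = \frac{95}{2} \cdot 48 = 2280$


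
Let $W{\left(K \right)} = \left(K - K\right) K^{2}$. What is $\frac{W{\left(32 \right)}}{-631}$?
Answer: $0$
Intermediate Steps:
$W{\left(K \right)} = 0$ ($W{\left(K \right)} = 0 K^{2} = 0$)
$\frac{W{\left(32 \right)}}{-631} = \frac{0}{-631} = 0 \left(- \frac{1}{631}\right) = 0$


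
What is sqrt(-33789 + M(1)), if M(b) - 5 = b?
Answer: I*sqrt(33783) ≈ 183.8*I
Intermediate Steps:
M(b) = 5 + b
sqrt(-33789 + M(1)) = sqrt(-33789 + (5 + 1)) = sqrt(-33789 + 6) = sqrt(-33783) = I*sqrt(33783)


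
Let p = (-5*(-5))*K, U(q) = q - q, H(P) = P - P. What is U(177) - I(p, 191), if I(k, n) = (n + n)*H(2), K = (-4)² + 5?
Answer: 0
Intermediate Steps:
K = 21 (K = 16 + 5 = 21)
H(P) = 0
U(q) = 0
p = 525 (p = -5*(-5)*21 = 25*21 = 525)
I(k, n) = 0 (I(k, n) = (n + n)*0 = (2*n)*0 = 0)
U(177) - I(p, 191) = 0 - 1*0 = 0 + 0 = 0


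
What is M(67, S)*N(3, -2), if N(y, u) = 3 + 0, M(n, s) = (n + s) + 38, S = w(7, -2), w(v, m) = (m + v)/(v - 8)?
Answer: 300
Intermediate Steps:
w(v, m) = (m + v)/(-8 + v)
S = -5 (S = (-2 + 7)/(-8 + 7) = 5/(-1) = -1*5 = -5)
M(n, s) = 38 + n + s
N(y, u) = 3
M(67, S)*N(3, -2) = (38 + 67 - 5)*3 = 100*3 = 300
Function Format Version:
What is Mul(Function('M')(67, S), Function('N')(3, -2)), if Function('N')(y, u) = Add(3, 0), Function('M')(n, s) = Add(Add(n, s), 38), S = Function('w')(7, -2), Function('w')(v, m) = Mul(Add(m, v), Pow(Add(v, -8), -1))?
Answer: 300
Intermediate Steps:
Function('w')(v, m) = Mul(Pow(Add(-8, v), -1), Add(m, v)) (Function('w')(v, m) = Mul(Add(m, v), Pow(Add(-8, v), -1)) = Mul(Pow(Add(-8, v), -1), Add(m, v)))
S = -5 (S = Mul(Pow(Add(-8, 7), -1), Add(-2, 7)) = Mul(Pow(-1, -1), 5) = Mul(-1, 5) = -5)
Function('M')(n, s) = Add(38, n, s)
Function('N')(y, u) = 3
Mul(Function('M')(67, S), Function('N')(3, -2)) = Mul(Add(38, 67, -5), 3) = Mul(100, 3) = 300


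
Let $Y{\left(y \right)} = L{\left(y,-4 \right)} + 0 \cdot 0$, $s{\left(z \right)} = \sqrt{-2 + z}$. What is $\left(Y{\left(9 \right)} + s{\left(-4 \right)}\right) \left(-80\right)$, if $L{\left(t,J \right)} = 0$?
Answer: $- 80 i \sqrt{6} \approx - 195.96 i$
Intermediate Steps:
$Y{\left(y \right)} = 0$ ($Y{\left(y \right)} = 0 + 0 \cdot 0 = 0 + 0 = 0$)
$\left(Y{\left(9 \right)} + s{\left(-4 \right)}\right) \left(-80\right) = \left(0 + \sqrt{-2 - 4}\right) \left(-80\right) = \left(0 + \sqrt{-6}\right) \left(-80\right) = \left(0 + i \sqrt{6}\right) \left(-80\right) = i \sqrt{6} \left(-80\right) = - 80 i \sqrt{6}$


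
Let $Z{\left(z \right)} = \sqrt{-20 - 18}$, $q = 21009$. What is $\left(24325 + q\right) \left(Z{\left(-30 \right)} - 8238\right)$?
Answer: $-373461492 + 45334 i \sqrt{38} \approx -3.7346 \cdot 10^{8} + 2.7946 \cdot 10^{5} i$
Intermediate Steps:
$Z{\left(z \right)} = i \sqrt{38}$ ($Z{\left(z \right)} = \sqrt{-38} = i \sqrt{38}$)
$\left(24325 + q\right) \left(Z{\left(-30 \right)} - 8238\right) = \left(24325 + 21009\right) \left(i \sqrt{38} - 8238\right) = 45334 \left(-8238 + i \sqrt{38}\right) = -373461492 + 45334 i \sqrt{38}$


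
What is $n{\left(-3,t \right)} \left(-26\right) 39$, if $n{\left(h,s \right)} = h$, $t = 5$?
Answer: $3042$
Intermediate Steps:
$n{\left(-3,t \right)} \left(-26\right) 39 = \left(-3\right) \left(-26\right) 39 = 78 \cdot 39 = 3042$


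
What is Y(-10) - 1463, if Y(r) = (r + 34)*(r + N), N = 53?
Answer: -431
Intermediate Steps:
Y(r) = (34 + r)*(53 + r) (Y(r) = (r + 34)*(r + 53) = (34 + r)*(53 + r))
Y(-10) - 1463 = (1802 + (-10)² + 87*(-10)) - 1463 = (1802 + 100 - 870) - 1463 = 1032 - 1463 = -431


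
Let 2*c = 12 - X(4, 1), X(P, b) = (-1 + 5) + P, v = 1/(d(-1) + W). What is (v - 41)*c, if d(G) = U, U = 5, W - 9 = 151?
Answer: -13528/165 ≈ -81.988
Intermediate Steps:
W = 160 (W = 9 + 151 = 160)
d(G) = 5
v = 1/165 (v = 1/(5 + 160) = 1/165 ≈ 0.0060606)
X(P, b) = 4 + P
c = 2 (c = (12 - (4 + 4))/2 = (12 - 1*8)/2 = (12 - 8)/2 = (½)*4 = 2)
(v - 41)*c = (1/165 - 41)*2 = -6764/165*2 = -13528/165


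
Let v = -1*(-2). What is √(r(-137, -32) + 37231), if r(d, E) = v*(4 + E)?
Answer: 5*√1487 ≈ 192.81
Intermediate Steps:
v = 2
r(d, E) = 8 + 2*E (r(d, E) = 2*(4 + E) = 8 + 2*E)
√(r(-137, -32) + 37231) = √((8 + 2*(-32)) + 37231) = √((8 - 64) + 37231) = √(-56 + 37231) = √37175 = 5*√1487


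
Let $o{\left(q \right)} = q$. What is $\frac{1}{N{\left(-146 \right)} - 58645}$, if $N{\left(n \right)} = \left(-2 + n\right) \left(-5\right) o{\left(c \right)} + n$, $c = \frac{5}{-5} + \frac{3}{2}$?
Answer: $- \frac{1}{58421} \approx -1.7117 \cdot 10^{-5}$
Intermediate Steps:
$c = \frac{1}{2}$ ($c = 5 \left(- \frac{1}{5}\right) + 3 \cdot \frac{1}{2} = -1 + \frac{3}{2} = \frac{1}{2} \approx 0.5$)
$N{\left(n \right)} = 5 - \frac{3 n}{2}$ ($N{\left(n \right)} = \left(-2 + n\right) \left(-5\right) \frac{1}{2} + n = \left(10 - 5 n\right) \frac{1}{2} + n = \left(5 - \frac{5 n}{2}\right) + n = 5 - \frac{3 n}{2}$)
$\frac{1}{N{\left(-146 \right)} - 58645} = \frac{1}{\left(5 - -219\right) - 58645} = \frac{1}{\left(5 + 219\right) - 58645} = \frac{1}{224 - 58645} = \frac{1}{-58421} = - \frac{1}{58421}$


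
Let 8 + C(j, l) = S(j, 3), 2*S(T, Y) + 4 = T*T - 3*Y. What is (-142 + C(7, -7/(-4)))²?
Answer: 17424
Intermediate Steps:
S(T, Y) = -2 + T²/2 - 3*Y/2 (S(T, Y) = -2 + (T*T - 3*Y)/2 = -2 + (T² - 3*Y)/2 = -2 + (T²/2 - 3*Y/2) = -2 + T²/2 - 3*Y/2)
C(j, l) = -29/2 + j²/2 (C(j, l) = -8 + (-2 + j²/2 - 3/2*3) = -8 + (-2 + j²/2 - 9/2) = -8 + (-13/2 + j²/2) = -29/2 + j²/2)
(-142 + C(7, -7/(-4)))² = (-142 + (-29/2 + (½)*7²))² = (-142 + (-29/2 + (½)*49))² = (-142 + (-29/2 + 49/2))² = (-142 + 10)² = (-132)² = 17424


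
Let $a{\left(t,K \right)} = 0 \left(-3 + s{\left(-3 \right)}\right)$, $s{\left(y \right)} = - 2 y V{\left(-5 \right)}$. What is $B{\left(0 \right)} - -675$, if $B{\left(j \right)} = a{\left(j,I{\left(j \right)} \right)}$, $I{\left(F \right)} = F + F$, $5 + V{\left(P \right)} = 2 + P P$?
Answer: $675$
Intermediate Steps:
$V{\left(P \right)} = -3 + P^{2}$ ($V{\left(P \right)} = -5 + \left(2 + P P\right) = -5 + \left(2 + P^{2}\right) = -3 + P^{2}$)
$s{\left(y \right)} = - 44 y$ ($s{\left(y \right)} = - 2 y \left(-3 + \left(-5\right)^{2}\right) = - 2 y \left(-3 + 25\right) = - 2 y 22 = - 44 y$)
$I{\left(F \right)} = 2 F$
$a{\left(t,K \right)} = 0$ ($a{\left(t,K \right)} = 0 \left(-3 - -132\right) = 0 \left(-3 + 132\right) = 0 \cdot 129 = 0$)
$B{\left(j \right)} = 0$
$B{\left(0 \right)} - -675 = 0 - -675 = 0 + 675 = 675$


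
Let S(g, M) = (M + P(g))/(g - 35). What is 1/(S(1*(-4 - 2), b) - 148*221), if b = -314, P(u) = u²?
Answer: -41/1340750 ≈ -3.0580e-5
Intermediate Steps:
S(g, M) = (M + g²)/(-35 + g) (S(g, M) = (M + g²)/(g - 35) = (M + g²)/(-35 + g))
1/(S(1*(-4 - 2), b) - 148*221) = 1/((-314 + (1*(-4 - 2))²)/(-35 + 1*(-4 - 2)) - 148*221) = 1/((-314 + (1*(-6))²)/(-35 + 1*(-6)) - 32708) = 1/((-314 + (-6)²)/(-35 - 6) - 32708) = 1/((-314 + 36)/(-41) - 32708) = 1/(-1/41*(-278) - 32708) = 1/(278/41 - 32708) = 1/(-1340750/41) = -41/1340750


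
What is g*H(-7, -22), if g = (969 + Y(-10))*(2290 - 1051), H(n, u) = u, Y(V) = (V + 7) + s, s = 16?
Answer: -26767356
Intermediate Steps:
Y(V) = 23 + V (Y(V) = (V + 7) + 16 = (7 + V) + 16 = 23 + V)
g = 1216698 (g = (969 + (23 - 10))*(2290 - 1051) = (969 + 13)*1239 = 982*1239 = 1216698)
g*H(-7, -22) = 1216698*(-22) = -26767356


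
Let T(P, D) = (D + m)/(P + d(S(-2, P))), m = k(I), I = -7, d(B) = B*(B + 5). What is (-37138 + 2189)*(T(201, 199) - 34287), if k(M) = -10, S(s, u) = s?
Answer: 77887061808/65 ≈ 1.1983e+9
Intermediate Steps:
d(B) = B*(5 + B)
m = -10
T(P, D) = (-10 + D)/(-6 + P) (T(P, D) = (D - 10)/(P - 2*(5 - 2)) = (-10 + D)/(P - 2*3) = (-10 + D)/(P - 6) = (-10 + D)/(-6 + P))
(-37138 + 2189)*(T(201, 199) - 34287) = (-37138 + 2189)*((-10 + 199)/(-6 + 201) - 34287) = -34949*(189/195 - 34287) = -34949*((1/195)*189 - 34287) = -34949*(63/65 - 34287) = -34949*(-2228592/65) = 77887061808/65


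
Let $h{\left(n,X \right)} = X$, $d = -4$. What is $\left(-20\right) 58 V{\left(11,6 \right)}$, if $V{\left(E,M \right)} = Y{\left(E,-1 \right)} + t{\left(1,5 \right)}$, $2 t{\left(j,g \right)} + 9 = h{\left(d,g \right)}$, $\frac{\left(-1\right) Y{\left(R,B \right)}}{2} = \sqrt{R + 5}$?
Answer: $11600$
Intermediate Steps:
$Y{\left(R,B \right)} = - 2 \sqrt{5 + R}$ ($Y{\left(R,B \right)} = - 2 \sqrt{R + 5} = - 2 \sqrt{5 + R}$)
$t{\left(j,g \right)} = - \frac{9}{2} + \frac{g}{2}$
$V{\left(E,M \right)} = -2 - 2 \sqrt{5 + E}$ ($V{\left(E,M \right)} = - 2 \sqrt{5 + E} + \left(- \frac{9}{2} + \frac{1}{2} \cdot 5\right) = - 2 \sqrt{5 + E} + \left(- \frac{9}{2} + \frac{5}{2}\right) = - 2 \sqrt{5 + E} - 2 = -2 - 2 \sqrt{5 + E}$)
$\left(-20\right) 58 V{\left(11,6 \right)} = \left(-20\right) 58 \left(-2 - 2 \sqrt{5 + 11}\right) = - 1160 \left(-2 - 2 \sqrt{16}\right) = - 1160 \left(-2 - 8\right) = \left(-1160\right) \left(-10\right) = 11600$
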